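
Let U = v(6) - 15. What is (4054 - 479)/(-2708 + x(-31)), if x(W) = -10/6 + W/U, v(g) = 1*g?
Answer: -32175/24356 ≈ -1.3210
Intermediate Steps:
v(g) = g
U = -9 (U = 6 - 15 = -9)
x(W) = -5/3 - W/9 (x(W) = -10/6 + W/(-9) = -10*⅙ + W*(-⅑) = -5/3 - W/9)
(4054 - 479)/(-2708 + x(-31)) = (4054 - 479)/(-2708 + (-5/3 - ⅑*(-31))) = 3575/(-2708 + (-5/3 + 31/9)) = 3575/(-2708 + 16/9) = 3575/(-24356/9) = 3575*(-9/24356) = -32175/24356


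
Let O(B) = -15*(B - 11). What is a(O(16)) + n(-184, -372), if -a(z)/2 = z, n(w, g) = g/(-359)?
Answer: 54222/359 ≈ 151.04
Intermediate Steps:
n(w, g) = -g/359 (n(w, g) = g*(-1/359) = -g/359)
O(B) = 165 - 15*B (O(B) = -15*(-11 + B) = 165 - 15*B)
a(z) = -2*z
a(O(16)) + n(-184, -372) = -2*(165 - 15*16) - 1/359*(-372) = -2*(165 - 240) + 372/359 = -2*(-75) + 372/359 = 150 + 372/359 = 54222/359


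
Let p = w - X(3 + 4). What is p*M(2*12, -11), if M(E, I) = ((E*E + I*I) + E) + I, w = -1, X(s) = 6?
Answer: -4970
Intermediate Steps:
M(E, I) = E + I + E² + I² (M(E, I) = ((E² + I²) + E) + I = (E + E² + I²) + I = E + I + E² + I²)
p = -7 (p = -1 - 1*6 = -1 - 6 = -7)
p*M(2*12, -11) = -7*(2*12 - 11 + (2*12)² + (-11)²) = -7*(24 - 11 + 24² + 121) = -7*(24 - 11 + 576 + 121) = -7*710 = -4970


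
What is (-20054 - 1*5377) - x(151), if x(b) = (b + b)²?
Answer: -116635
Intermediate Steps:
x(b) = 4*b² (x(b) = (2*b)² = 4*b²)
(-20054 - 1*5377) - x(151) = (-20054 - 1*5377) - 4*151² = (-20054 - 5377) - 4*22801 = -25431 - 1*91204 = -25431 - 91204 = -116635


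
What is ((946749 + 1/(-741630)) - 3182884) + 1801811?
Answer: -322107708121/741630 ≈ -4.3432e+5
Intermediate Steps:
((946749 + 1/(-741630)) - 3182884) + 1801811 = ((946749 - 1/741630) - 3182884) + 1801811 = (702137460869/741630 - 3182884) + 1801811 = -1658384800051/741630 + 1801811 = -322107708121/741630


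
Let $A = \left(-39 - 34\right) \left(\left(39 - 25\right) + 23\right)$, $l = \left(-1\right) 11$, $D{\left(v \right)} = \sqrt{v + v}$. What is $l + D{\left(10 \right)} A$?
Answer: $-11 - 5402 \sqrt{5} \approx -12090.0$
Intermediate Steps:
$D{\left(v \right)} = \sqrt{2} \sqrt{v}$ ($D{\left(v \right)} = \sqrt{2 v} = \sqrt{2} \sqrt{v}$)
$l = -11$
$A = -2701$ ($A = - 73 \left(\left(39 - 25\right) + 23\right) = - 73 \left(14 + 23\right) = \left(-73\right) 37 = -2701$)
$l + D{\left(10 \right)} A = -11 + \sqrt{2} \sqrt{10} \left(-2701\right) = -11 + 2 \sqrt{5} \left(-2701\right) = -11 - 5402 \sqrt{5}$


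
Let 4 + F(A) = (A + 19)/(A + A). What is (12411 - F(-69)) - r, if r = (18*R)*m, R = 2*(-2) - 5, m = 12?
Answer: 990746/69 ≈ 14359.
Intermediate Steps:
F(A) = -4 + (19 + A)/(2*A) (F(A) = -4 + (A + 19)/(A + A) = -4 + (19 + A)/((2*A)) = -4 + (19 + A)*(1/(2*A)) = -4 + (19 + A)/(2*A))
R = -9 (R = -4 - 5 = -9)
r = -1944 (r = (18*(-9))*12 = -162*12 = -1944)
(12411 - F(-69)) - r = (12411 - (19 - 7*(-69))/(2*(-69))) - 1*(-1944) = (12411 - (-1)*(19 + 483)/(2*69)) + 1944 = (12411 - (-1)*502/(2*69)) + 1944 = (12411 - 1*(-251/69)) + 1944 = (12411 + 251/69) + 1944 = 856610/69 + 1944 = 990746/69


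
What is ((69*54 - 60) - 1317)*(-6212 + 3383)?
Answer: -6645321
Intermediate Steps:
((69*54 - 60) - 1317)*(-6212 + 3383) = ((3726 - 60) - 1317)*(-2829) = (3666 - 1317)*(-2829) = 2349*(-2829) = -6645321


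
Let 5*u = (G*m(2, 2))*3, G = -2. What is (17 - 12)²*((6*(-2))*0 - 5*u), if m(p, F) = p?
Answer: 300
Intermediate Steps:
u = -12/5 (u = (-2*2*3)/5 = (-4*3)/5 = (⅕)*(-12) = -12/5 ≈ -2.4000)
(17 - 12)²*((6*(-2))*0 - 5*u) = (17 - 12)²*((6*(-2))*0 - 5*(-12/5)) = 5²*(-12*0 + 12) = 25*(0 + 12) = 25*12 = 300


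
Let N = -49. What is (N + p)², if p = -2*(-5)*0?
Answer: 2401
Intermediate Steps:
p = 0 (p = 10*0 = 0)
(N + p)² = (-49 + 0)² = (-49)² = 2401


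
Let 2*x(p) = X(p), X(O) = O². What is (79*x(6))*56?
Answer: 79632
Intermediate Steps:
x(p) = p²/2
(79*x(6))*56 = (79*((½)*6²))*56 = (79*((½)*36))*56 = (79*18)*56 = 1422*56 = 79632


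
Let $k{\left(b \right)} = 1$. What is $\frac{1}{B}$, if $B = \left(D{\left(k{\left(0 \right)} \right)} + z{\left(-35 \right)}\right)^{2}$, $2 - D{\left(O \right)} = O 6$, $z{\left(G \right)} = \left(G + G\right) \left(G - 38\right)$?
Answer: $\frac{1}{26071236} \approx 3.8356 \cdot 10^{-8}$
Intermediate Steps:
$z{\left(G \right)} = 2 G \left(-38 + G\right)$
$D{\left(O \right)} = 2 - 6 O$ ($D{\left(O \right)} = 2 - O 6 = 2 - 6 O$)
$B = 26071236$ ($B = \left(\left(2 - 6\right) + 2 \left(-35\right) \left(-38 - 35\right)\right)^{2} = \left(\left(2 - 6\right) + 2 \left(-35\right) \left(-73\right)\right)^{2} = \left(-4 + 5110\right)^{2} = 5106^{2} = 26071236$)
$\frac{1}{B} = \frac{1}{26071236}$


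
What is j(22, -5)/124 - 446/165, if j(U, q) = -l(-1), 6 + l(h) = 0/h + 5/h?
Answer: -53489/20460 ≈ -2.6143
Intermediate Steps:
l(h) = -6 + 5/h (l(h) = -6 + (0/h + 5/h) = -6 + (0 + 5/h) = -6 + 5/h)
j(U, q) = 11 (j(U, q) = -(-6 + 5/(-1)) = -(-6 + 5*(-1)) = -(-6 - 5) = -1*(-11) = 11)
j(22, -5)/124 - 446/165 = 11/124 - 446/165 = -53489/20460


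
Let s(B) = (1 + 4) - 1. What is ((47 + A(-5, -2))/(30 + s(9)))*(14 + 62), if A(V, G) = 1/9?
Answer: 16112/153 ≈ 105.31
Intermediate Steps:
s(B) = 4 (s(B) = 5 - 1 = 4)
A(V, G) = 1/9 (A(V, G) = 1*(1/9) = 1/9)
((47 + A(-5, -2))/(30 + s(9)))*(14 + 62) = ((47 + 1/9)/(30 + 4))*(14 + 62) = ((424/9)/34)*76 = ((424/9)*(1/34))*76 = (212/153)*76 = 16112/153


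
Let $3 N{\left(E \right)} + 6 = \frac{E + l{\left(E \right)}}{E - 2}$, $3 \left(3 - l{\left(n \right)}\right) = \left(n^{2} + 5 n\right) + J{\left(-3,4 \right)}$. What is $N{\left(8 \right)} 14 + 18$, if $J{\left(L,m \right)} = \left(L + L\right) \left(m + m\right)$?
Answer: $- \frac{431}{27} \approx -15.963$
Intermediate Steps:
$J{\left(L,m \right)} = 4 L m$ ($J{\left(L,m \right)} = 2 L 2 m = 4 L m$)
$l{\left(n \right)} = 19 - \frac{5 n}{3} - \frac{n^{2}}{3}$ ($l{\left(n \right)} = 3 - \frac{\left(n^{2} + 5 n\right) + 4 \left(-3\right) 4}{3} = 3 - \frac{\left(n^{2} + 5 n\right) - 48}{3} = 3 - \frac{-48 + n^{2} + 5 n}{3} = 3 - \left(-16 + \frac{n^{2}}{3} + \frac{5 n}{3}\right) = 19 - \frac{5 n}{3} - \frac{n^{2}}{3}$)
$N{\left(E \right)} = -2 + \frac{19 - \frac{2 E}{3} - \frac{E^{2}}{3}}{3 \left(-2 + E\right)}$ ($N{\left(E \right)} = -2 + \frac{\left(E - \left(-19 + \frac{E^{2}}{3} + \frac{5 E}{3}\right)\right) \frac{1}{E - 2}}{3} = -2 + \frac{\left(19 - \frac{2 E}{3} - \frac{E^{2}}{3}\right) \frac{1}{-2 + E}}{3} = -2 + \frac{\frac{1}{-2 + E} \left(19 - \frac{2 E}{3} - \frac{E^{2}}{3}\right)}{3} = -2 + \frac{19 - \frac{2 E}{3} - \frac{E^{2}}{3}}{3 \left(-2 + E\right)}$)
$N{\left(8 \right)} 14 + 18 = \frac{93 - 8^{2} - 160}{9 \left(-2 + 8\right)} 14 + 18 = \frac{93 - 64 - 160}{9 \cdot 6} \cdot 14 + 18 = \frac{1}{9} \cdot \frac{1}{6} \left(93 - 64 - 160\right) 14 + 18 = \frac{1}{9} \cdot \frac{1}{6} \left(-131\right) 14 + 18 = \left(- \frac{131}{54}\right) 14 + 18 = - \frac{917}{27} + 18 = - \frac{431}{27}$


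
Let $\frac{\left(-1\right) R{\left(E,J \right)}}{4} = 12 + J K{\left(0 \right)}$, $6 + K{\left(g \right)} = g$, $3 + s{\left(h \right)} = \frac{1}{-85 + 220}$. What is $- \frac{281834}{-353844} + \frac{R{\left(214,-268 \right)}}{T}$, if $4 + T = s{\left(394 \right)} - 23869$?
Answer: $\frac{608983354103}{570265428798} \approx 1.0679$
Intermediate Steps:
$s{\left(h \right)} = - \frac{404}{135}$ ($s{\left(h \right)} = -3 + \frac{1}{-85 + 220} = -3 + \frac{1}{135} = - \frac{404}{135}$)
$K{\left(g \right)} = -6 + g$
$T = - \frac{3223259}{135}$ ($T = -4 - \frac{3222719}{135} = - \frac{3223259}{135} \approx -23876.0$)
$R{\left(E,J \right)} = -48 + 24 J$ ($R{\left(E,J \right)} = - 4 \left(12 + J \left(-6 + 0\right)\right) = - 4 \left(12 + J \left(-6\right)\right) = - 4 \left(12 - 6 J\right) = -48 + 24 J$)
$- \frac{281834}{-353844} + \frac{R{\left(214,-268 \right)}}{T} = - \frac{281834}{-353844} + \frac{-48 + 24 \left(-268\right)}{- \frac{3223259}{135}} = \left(-281834\right) \left(- \frac{1}{353844}\right) + \left(-48 - 6432\right) \left(- \frac{135}{3223259}\right) = \frac{140917}{176922} - - \frac{874800}{3223259} = \frac{140917}{176922} + \frac{874800}{3223259} = \frac{608983354103}{570265428798}$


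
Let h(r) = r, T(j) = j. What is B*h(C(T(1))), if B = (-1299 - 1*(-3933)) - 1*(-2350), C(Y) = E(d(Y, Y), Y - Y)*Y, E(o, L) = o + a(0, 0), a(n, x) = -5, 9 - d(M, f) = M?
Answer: 14952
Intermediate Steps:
d(M, f) = 9 - M
E(o, L) = -5 + o (E(o, L) = o - 5 = -5 + o)
C(Y) = Y*(4 - Y) (C(Y) = (-5 + (9 - Y))*Y = (4 - Y)*Y = Y*(4 - Y))
B = 4984 (B = (-1299 + 3933) + 2350 = 2634 + 2350 = 4984)
B*h(C(T(1))) = 4984*(1*(4 - 1*1)) = 4984*(1*(4 - 1)) = 4984*(1*3) = 4984*3 = 14952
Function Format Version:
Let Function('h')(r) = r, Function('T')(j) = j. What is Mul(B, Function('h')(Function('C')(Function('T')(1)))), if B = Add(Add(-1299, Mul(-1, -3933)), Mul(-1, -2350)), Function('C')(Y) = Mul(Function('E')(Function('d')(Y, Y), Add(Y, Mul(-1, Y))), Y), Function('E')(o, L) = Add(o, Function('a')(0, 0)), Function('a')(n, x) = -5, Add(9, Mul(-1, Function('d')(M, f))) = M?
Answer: 14952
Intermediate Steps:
Function('d')(M, f) = Add(9, Mul(-1, M))
Function('E')(o, L) = Add(-5, o) (Function('E')(o, L) = Add(o, -5) = Add(-5, o))
Function('C')(Y) = Mul(Y, Add(4, Mul(-1, Y))) (Function('C')(Y) = Mul(Add(-5, Add(9, Mul(-1, Y))), Y) = Mul(Add(4, Mul(-1, Y)), Y) = Mul(Y, Add(4, Mul(-1, Y))))
B = 4984 (B = Add(Add(-1299, 3933), 2350) = Add(2634, 2350) = 4984)
Mul(B, Function('h')(Function('C')(Function('T')(1)))) = Mul(4984, Mul(1, Add(4, Mul(-1, 1)))) = Mul(4984, Mul(1, Add(4, -1))) = Mul(4984, Mul(1, 3)) = Mul(4984, 3) = 14952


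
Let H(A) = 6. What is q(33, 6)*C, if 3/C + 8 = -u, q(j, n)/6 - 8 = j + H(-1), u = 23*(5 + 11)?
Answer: -9/4 ≈ -2.2500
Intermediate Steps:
u = 368 (u = 23*16 = 368)
q(j, n) = 84 + 6*j (q(j, n) = 48 + 6*(j + 6) = 48 + 6*(6 + j) = 48 + (36 + 6*j) = 84 + 6*j)
C = -3/376 (C = 3/(-8 - 1*368) = 3/(-8 - 368) = 3/(-376) = 3*(-1/376) = -3/376 ≈ -0.0079787)
q(33, 6)*C = (84 + 6*33)*(-3/376) = (84 + 198)*(-3/376) = 282*(-3/376) = -9/4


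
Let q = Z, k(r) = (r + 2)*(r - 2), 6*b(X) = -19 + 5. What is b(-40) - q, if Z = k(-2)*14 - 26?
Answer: 71/3 ≈ 23.667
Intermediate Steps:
b(X) = -7/3 (b(X) = (-19 + 5)/6 = (1/6)*(-14) = -7/3)
k(r) = (-2 + r)*(2 + r) (k(r) = (2 + r)*(-2 + r) = (-2 + r)*(2 + r))
Z = -26 (Z = (-4 + (-2)**2)*14 - 26 = (-4 + 4)*14 - 26 = 0*14 - 26 = 0 - 26 = -26)
q = -26
b(-40) - q = -7/3 - 1*(-26) = -7/3 + 26 = 71/3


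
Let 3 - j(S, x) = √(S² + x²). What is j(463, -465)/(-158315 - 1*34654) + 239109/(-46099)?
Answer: -15380254306/2965225977 + √430594/192969 ≈ -5.1835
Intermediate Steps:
j(S, x) = 3 - √(S² + x²)
j(463, -465)/(-158315 - 1*34654) + 239109/(-46099) = (3 - √(463² + (-465)²))/(-158315 - 1*34654) + 239109/(-46099) = (3 - √(214369 + 216225))/(-158315 - 34654) + 239109*(-1/46099) = (3 - √430594)/(-192969) - 239109/46099 = (3 - √430594)*(-1/192969) - 239109/46099 = (-1/64323 + √430594/192969) - 239109/46099 = -15380254306/2965225977 + √430594/192969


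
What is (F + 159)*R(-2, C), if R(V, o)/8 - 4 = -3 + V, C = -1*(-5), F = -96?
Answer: -504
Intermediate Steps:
C = 5
R(V, o) = 8 + 8*V (R(V, o) = 32 + 8*(-3 + V) = 32 + (-24 + 8*V) = 8 + 8*V)
(F + 159)*R(-2, C) = (-96 + 159)*(8 + 8*(-2)) = 63*(8 - 16) = 63*(-8) = -504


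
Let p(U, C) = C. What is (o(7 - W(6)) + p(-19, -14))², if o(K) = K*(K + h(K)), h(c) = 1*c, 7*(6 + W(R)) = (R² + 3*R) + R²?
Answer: 467856/2401 ≈ 194.86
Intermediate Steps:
W(R) = -6 + 2*R²/7 + 3*R/7 (W(R) = -6 + ((R² + 3*R) + R²)/7 = -6 + (2*R² + 3*R)/7 = -6 + (2*R²/7 + 3*R/7) = -6 + 2*R²/7 + 3*R/7)
h(c) = c
o(K) = 2*K² (o(K) = K*(K + K) = K*(2*K) = 2*K²)
(o(7 - W(6)) + p(-19, -14))² = (2*(7 - (-6 + (2/7)*6² + (3/7)*6))² - 14)² = (2*(7 - (-6 + (2/7)*36 + 18/7))² - 14)² = (2*(7 - (-6 + 72/7 + 18/7))² - 14)² = (2*(7 - 1*48/7)² - 14)² = (2*(7 - 48/7)² - 14)² = (2*(⅐)² - 14)² = (2*(1/49) - 14)² = (2/49 - 14)² = (-684/49)² = 467856/2401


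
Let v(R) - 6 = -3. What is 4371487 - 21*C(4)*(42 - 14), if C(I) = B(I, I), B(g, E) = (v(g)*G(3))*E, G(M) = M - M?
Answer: 4371487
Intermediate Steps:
G(M) = 0
v(R) = 3 (v(R) = 6 - 3 = 3)
B(g, E) = 0 (B(g, E) = (3*0)*E = 0*E = 0)
C(I) = 0
4371487 - 21*C(4)*(42 - 14) = 4371487 - 21*0*(42 - 14) = 4371487 - 21*0*28 = 4371487 - 21*0 = 4371487 - 1*0 = 4371487 + 0 = 4371487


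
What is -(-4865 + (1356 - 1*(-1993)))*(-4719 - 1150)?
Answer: -8897404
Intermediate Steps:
-(-4865 + (1356 - 1*(-1993)))*(-4719 - 1150) = -(-4865 + (1356 + 1993))*(-5869) = -(-4865 + 3349)*(-5869) = -(-1516)*(-5869) = -1*8897404 = -8897404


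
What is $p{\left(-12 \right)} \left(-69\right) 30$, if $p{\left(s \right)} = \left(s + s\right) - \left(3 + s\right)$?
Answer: $31050$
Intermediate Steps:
$p{\left(s \right)} = -3 + s$ ($p{\left(s \right)} = 2 s - \left(3 + s\right) = -3 + s$)
$p{\left(-12 \right)} \left(-69\right) 30 = \left(-3 - 12\right) \left(-69\right) 30 = \left(-15\right) \left(-69\right) 30 = 1035 \cdot 30 = 31050$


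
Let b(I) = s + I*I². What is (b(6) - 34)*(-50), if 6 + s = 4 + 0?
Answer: -9000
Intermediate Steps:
s = -2 (s = -6 + (4 + 0) = -6 + 4 = -2)
b(I) = -2 + I³ (b(I) = -2 + I*I² = -2 + I³)
(b(6) - 34)*(-50) = ((-2 + 6³) - 34)*(-50) = ((-2 + 216) - 34)*(-50) = (214 - 34)*(-50) = 180*(-50) = -9000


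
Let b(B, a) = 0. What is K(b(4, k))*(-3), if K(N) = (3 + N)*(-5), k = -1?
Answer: 45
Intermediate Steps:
K(N) = -15 - 5*N
K(b(4, k))*(-3) = (-15 - 5*0)*(-3) = (-15 + 0)*(-3) = -15*(-3) = 45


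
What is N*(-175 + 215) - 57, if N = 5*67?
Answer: 13343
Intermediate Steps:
N = 335
N*(-175 + 215) - 57 = 335*(-175 + 215) - 57 = 335*40 - 57 = 13400 - 57 = 13343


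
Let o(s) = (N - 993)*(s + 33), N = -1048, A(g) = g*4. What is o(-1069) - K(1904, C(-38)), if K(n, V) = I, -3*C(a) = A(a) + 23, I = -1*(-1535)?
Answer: 2112941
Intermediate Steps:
A(g) = 4*g
I = 1535
o(s) = -67353 - 2041*s (o(s) = (-1048 - 993)*(s + 33) = -2041*(33 + s) = -67353 - 2041*s)
C(a) = -23/3 - 4*a/3 (C(a) = -(4*a + 23)/3 = -(23 + 4*a)/3 = -23/3 - 4*a/3)
K(n, V) = 1535
o(-1069) - K(1904, C(-38)) = (-67353 - 2041*(-1069)) - 1*1535 = (-67353 + 2181829) - 1535 = 2114476 - 1535 = 2112941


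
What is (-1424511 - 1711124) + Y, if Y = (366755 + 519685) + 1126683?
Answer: -1122512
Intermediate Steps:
Y = 2013123 (Y = 886440 + 1126683 = 2013123)
(-1424511 - 1711124) + Y = (-1424511 - 1711124) + 2013123 = -3135635 + 2013123 = -1122512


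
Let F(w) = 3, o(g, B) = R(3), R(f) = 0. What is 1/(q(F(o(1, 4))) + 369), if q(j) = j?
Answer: 1/372 ≈ 0.0026882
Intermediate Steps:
o(g, B) = 0
1/(q(F(o(1, 4))) + 369) = 1/(3 + 369) = 1/372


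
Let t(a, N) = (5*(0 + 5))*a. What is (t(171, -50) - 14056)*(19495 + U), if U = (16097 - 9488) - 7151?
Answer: -185379293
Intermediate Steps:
t(a, N) = 25*a (t(a, N) = (5*5)*a = 25*a)
U = -542 (U = 6609 - 7151 = -542)
(t(171, -50) - 14056)*(19495 + U) = (25*171 - 14056)*(19495 - 542) = (4275 - 14056)*18953 = -9781*18953 = -185379293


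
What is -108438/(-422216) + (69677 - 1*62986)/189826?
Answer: 5852349761/20036893604 ≈ 0.29208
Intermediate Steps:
-108438/(-422216) + (69677 - 1*62986)/189826 = -108438*(-1/422216) + (69677 - 62986)*(1/189826) = 54219/211108 + 6691*(1/189826) = 54219/211108 + 6691/189826 = 5852349761/20036893604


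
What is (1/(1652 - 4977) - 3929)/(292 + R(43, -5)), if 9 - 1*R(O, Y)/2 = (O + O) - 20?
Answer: -6531963/295925 ≈ -22.073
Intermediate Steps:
R(O, Y) = 58 - 4*O (R(O, Y) = 18 - 2*((O + O) - 20) = 18 - 2*(2*O - 20) = 18 - 2*(-20 + 2*O) = 18 + (40 - 4*O) = 58 - 4*O)
(1/(1652 - 4977) - 3929)/(292 + R(43, -5)) = (1/(1652 - 4977) - 3929)/(292 + (58 - 4*43)) = (1/(-3325) - 3929)/(292 + (58 - 172)) = (-1/3325 - 3929)/(292 - 114) = -13063926/3325/178 = -13063926/3325*1/178 = -6531963/295925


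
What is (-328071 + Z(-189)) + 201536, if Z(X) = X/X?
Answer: -126534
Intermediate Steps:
Z(X) = 1
(-328071 + Z(-189)) + 201536 = (-328071 + 1) + 201536 = -328070 + 201536 = -126534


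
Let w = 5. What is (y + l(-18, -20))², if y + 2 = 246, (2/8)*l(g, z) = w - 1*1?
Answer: 67600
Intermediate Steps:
l(g, z) = 16 (l(g, z) = 4*(5 - 1*1) = 4*(5 - 1) = 4*4 = 16)
y = 244 (y = -2 + 246 = 244)
(y + l(-18, -20))² = (244 + 16)² = 260² = 67600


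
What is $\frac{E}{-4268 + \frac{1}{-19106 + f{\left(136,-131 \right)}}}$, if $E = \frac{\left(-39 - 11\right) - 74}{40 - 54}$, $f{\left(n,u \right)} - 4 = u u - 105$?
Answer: $- \frac{126852}{61126303} \approx -0.0020752$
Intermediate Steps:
$f{\left(n,u \right)} = -101 + u^{2}$ ($f{\left(n,u \right)} = 4 + \left(u u - 105\right) = 4 + \left(u^{2} - 105\right) = 4 + \left(-105 + u^{2}\right) = -101 + u^{2}$)
$E = \frac{62}{7}$ ($E = \frac{-50 - 74}{-14} = \left(-124\right) \left(- \frac{1}{14}\right) = \frac{62}{7} \approx 8.8571$)
$\frac{E}{-4268 + \frac{1}{-19106 + f{\left(136,-131 \right)}}} = \frac{1}{-4268 + \frac{1}{-19106 - \left(101 - \left(-131\right)^{2}\right)}} \frac{62}{7} = \frac{1}{-4268 + \frac{1}{-19106 + \left(-101 + 17161\right)}} \frac{62}{7} = \frac{1}{-4268 + \frac{1}{-19106 + 17060}} \cdot \frac{62}{7} = \frac{1}{-4268 + \frac{1}{-2046}} \cdot \frac{62}{7} = \frac{1}{-4268 - \frac{1}{2046}} \cdot \frac{62}{7} = \frac{1}{- \frac{8732329}{2046}} \cdot \frac{62}{7} = \left(- \frac{2046}{8732329}\right) \frac{62}{7} = - \frac{126852}{61126303}$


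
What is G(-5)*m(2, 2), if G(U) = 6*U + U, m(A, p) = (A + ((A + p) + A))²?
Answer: -2240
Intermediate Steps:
m(A, p) = (p + 3*A)² (m(A, p) = (A + (p + 2*A))² = (p + 3*A)²)
G(U) = 7*U
G(-5)*m(2, 2) = (7*(-5))*(2 + 3*2)² = -35*(2 + 6)² = -35*8² = -35*64 = -2240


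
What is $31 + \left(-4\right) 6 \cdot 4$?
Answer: $-65$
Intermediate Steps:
$31 + \left(-4\right) 6 \cdot 4 = 31 - 96 = -65$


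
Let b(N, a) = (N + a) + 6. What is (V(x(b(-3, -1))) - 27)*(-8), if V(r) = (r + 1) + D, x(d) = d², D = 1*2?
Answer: 160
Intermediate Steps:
D = 2
b(N, a) = 6 + N + a
V(r) = 3 + r (V(r) = (r + 1) + 2 = (1 + r) + 2 = 3 + r)
(V(x(b(-3, -1))) - 27)*(-8) = ((3 + (6 - 3 - 1)²) - 27)*(-8) = ((3 + 2²) - 27)*(-8) = ((3 + 4) - 27)*(-8) = (7 - 27)*(-8) = -20*(-8) = 160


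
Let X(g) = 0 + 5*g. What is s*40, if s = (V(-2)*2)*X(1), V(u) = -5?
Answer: -2000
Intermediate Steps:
X(g) = 5*g
s = -50 (s = (-5*2)*(5*1) = -10*5 = -50)
s*40 = -50*40 = -2000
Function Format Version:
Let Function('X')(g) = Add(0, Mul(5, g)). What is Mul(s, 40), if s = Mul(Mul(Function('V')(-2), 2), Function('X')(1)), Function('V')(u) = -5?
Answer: -2000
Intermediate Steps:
Function('X')(g) = Mul(5, g)
s = -50 (s = Mul(Mul(-5, 2), Mul(5, 1)) = Mul(-10, 5) = -50)
Mul(s, 40) = Mul(-50, 40) = -2000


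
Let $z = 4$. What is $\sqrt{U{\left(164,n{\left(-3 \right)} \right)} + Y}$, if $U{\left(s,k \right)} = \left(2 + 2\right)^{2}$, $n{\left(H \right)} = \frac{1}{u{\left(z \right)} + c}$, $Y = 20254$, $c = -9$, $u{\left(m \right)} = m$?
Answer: $\sqrt{20270} \approx 142.37$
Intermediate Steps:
$n{\left(H \right)} = - \frac{1}{5}$ ($n{\left(H \right)} = \frac{1}{4 - 9} = \frac{1}{-5} = - \frac{1}{5}$)
$U{\left(s,k \right)} = 16$ ($U{\left(s,k \right)} = 4^{2} = 16$)
$\sqrt{U{\left(164,n{\left(-3 \right)} \right)} + Y} = \sqrt{16 + 20254} = \sqrt{20270}$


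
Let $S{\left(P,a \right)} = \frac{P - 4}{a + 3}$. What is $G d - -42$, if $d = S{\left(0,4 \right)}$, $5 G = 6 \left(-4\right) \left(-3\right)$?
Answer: $\frac{1182}{35} \approx 33.771$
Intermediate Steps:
$G = \frac{72}{5}$ ($G = \frac{6 \left(-4\right) \left(-3\right)}{5} = \frac{\left(-24\right) \left(-3\right)}{5} = \frac{1}{5} \cdot 72 = \frac{72}{5} \approx 14.4$)
$S{\left(P,a \right)} = \frac{-4 + P}{3 + a}$
$d = - \frac{4}{7}$ ($d = \frac{-4 + 0}{3 + 4} = \frac{1}{7} \left(-4\right) = - \frac{4}{7} \approx -0.57143$)
$G d - -42 = \frac{72}{5} \left(- \frac{4}{7}\right) - -42 = - \frac{288}{35} + 42 = \frac{1182}{35}$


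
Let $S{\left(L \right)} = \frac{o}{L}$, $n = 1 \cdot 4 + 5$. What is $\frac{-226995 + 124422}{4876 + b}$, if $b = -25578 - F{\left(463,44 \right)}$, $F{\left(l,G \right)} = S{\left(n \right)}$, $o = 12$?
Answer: $\frac{307719}{62110} \approx 4.9544$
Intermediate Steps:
$n = 9$ ($n = 4 + 5 = 9$)
$S{\left(L \right)} = \frac{12}{L}$
$F{\left(l,G \right)} = \frac{4}{3}$ ($F{\left(l,G \right)} = \frac{12}{9} = 12 \cdot \frac{1}{9} = \frac{4}{3}$)
$b = - \frac{76738}{3}$ ($b = -25578 - \frac{4}{3} = - \frac{76738}{3} \approx -25579.0$)
$\frac{-226995 + 124422}{4876 + b} = \frac{-226995 + 124422}{4876 - \frac{76738}{3}} = - \frac{102573}{- \frac{62110}{3}} = \left(-102573\right) \left(- \frac{3}{62110}\right) = \frac{307719}{62110}$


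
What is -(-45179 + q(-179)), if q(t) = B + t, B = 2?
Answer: 45356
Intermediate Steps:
q(t) = 2 + t
-(-45179 + q(-179)) = -(-45179 + (2 - 179)) = -(-45179 - 177) = -1*(-45356) = 45356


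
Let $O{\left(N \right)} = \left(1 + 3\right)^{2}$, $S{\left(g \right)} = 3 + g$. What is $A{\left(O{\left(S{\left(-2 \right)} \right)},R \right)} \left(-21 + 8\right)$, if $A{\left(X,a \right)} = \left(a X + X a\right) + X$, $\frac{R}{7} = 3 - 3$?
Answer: $-208$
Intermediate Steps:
$R = 0$ ($R = 7 \left(3 - 3\right) = 7 \cdot 0 = 0$)
$O{\left(N \right)} = 16$ ($O{\left(N \right)} = 4^{2} = 16$)
$A{\left(X,a \right)} = X + 2 X a$ ($A{\left(X,a \right)} = \left(X a + X a\right) + X = 2 X a + X = X + 2 X a$)
$A{\left(O{\left(S{\left(-2 \right)} \right)},R \right)} \left(-21 + 8\right) = 16 \left(1 + 2 \cdot 0\right) \left(-21 + 8\right) = 16 \left(1 + 0\right) \left(-13\right) = 16 \cdot 1 \left(-13\right) = 16 \left(-13\right) = -208$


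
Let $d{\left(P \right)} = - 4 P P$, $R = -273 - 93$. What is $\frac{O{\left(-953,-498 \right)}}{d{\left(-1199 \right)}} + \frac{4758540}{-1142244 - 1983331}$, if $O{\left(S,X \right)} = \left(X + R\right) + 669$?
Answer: $- \frac{50207188923}{32978566940} \approx -1.5224$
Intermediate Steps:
$R = -366$ ($R = -273 - 93 = -366$)
$d{\left(P \right)} = - 4 P^{2}$
$O{\left(S,X \right)} = 303 + X$ ($O{\left(S,X \right)} = \left(X - 366\right) + 669 = \left(-366 + X\right) + 669 = 303 + X$)
$\frac{O{\left(-953,-498 \right)}}{d{\left(-1199 \right)}} + \frac{4758540}{-1142244 - 1983331} = \frac{303 - 498}{\left(-4\right) \left(-1199\right)^{2}} + \frac{4758540}{-1142244 - 1983331} = - \frac{195}{\left(-4\right) 1437601} + \frac{4758540}{-3125575} = - \frac{195}{-5750404} + 4758540 \left(- \frac{1}{3125575}\right) = \left(-195\right) \left(- \frac{1}{5750404}\right) - \frac{951708}{625115} = \frac{195}{5750404} - \frac{951708}{625115} = - \frac{50207188923}{32978566940}$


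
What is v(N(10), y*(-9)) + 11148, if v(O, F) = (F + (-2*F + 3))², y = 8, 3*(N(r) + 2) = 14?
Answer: 16773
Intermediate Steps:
N(r) = 8/3 (N(r) = -2 + (⅓)*14 = -2 + 14/3 = 8/3)
v(O, F) = (3 - F)² (v(O, F) = (F + (3 - 2*F))² = (3 - F)²)
v(N(10), y*(-9)) + 11148 = (-3 + 8*(-9))² + 11148 = (-3 - 72)² + 11148 = (-75)² + 11148 = 5625 + 11148 = 16773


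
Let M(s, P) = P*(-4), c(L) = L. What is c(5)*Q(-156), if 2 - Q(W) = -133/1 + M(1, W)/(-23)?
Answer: 18645/23 ≈ 810.65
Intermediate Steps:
M(s, P) = -4*P
Q(W) = 135 - 4*W/23 (Q(W) = 2 - (-133/1 - 4*W/(-23)) = 2 - (-133*1 - 4*W*(-1/23)) = 2 - (-133 + 4*W/23) = 2 + (133 - 4*W/23) = 135 - 4*W/23)
c(5)*Q(-156) = 5*(135 - 4/23*(-156)) = 5*(135 + 624/23) = 5*(3729/23) = 18645/23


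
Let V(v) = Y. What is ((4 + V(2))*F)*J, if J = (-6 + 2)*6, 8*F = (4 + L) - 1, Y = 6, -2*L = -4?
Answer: -150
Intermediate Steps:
L = 2 (L = -½*(-4) = 2)
V(v) = 6
F = 5/8 (F = ((4 + 2) - 1)/8 = (6 - 1)/8 = (⅛)*5 = 5/8 ≈ 0.62500)
J = -24 (J = -4*6 = -24)
((4 + V(2))*F)*J = ((4 + 6)*(5/8))*(-24) = (10*(5/8))*(-24) = (25/4)*(-24) = -150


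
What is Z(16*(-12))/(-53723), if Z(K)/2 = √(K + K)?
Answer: -16*I*√6/53723 ≈ -0.00072952*I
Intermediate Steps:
Z(K) = 2*√2*√K (Z(K) = 2*√(K + K) = 2*√(2*K) = 2*(√2*√K) = 2*√2*√K)
Z(16*(-12))/(-53723) = (2*√2*√(16*(-12)))/(-53723) = (2*√2*√(-192))*(-1/53723) = (2*√2*(8*I*√3))*(-1/53723) = (16*I*√6)*(-1/53723) = -16*I*√6/53723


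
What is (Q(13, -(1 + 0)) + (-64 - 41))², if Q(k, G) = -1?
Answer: 11236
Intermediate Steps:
(Q(13, -(1 + 0)) + (-64 - 41))² = (-1 + (-64 - 41))² = (-1 - 105)² = (-106)² = 11236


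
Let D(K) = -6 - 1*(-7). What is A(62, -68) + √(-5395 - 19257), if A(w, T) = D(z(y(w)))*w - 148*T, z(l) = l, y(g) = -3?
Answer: 10126 + 2*I*√6163 ≈ 10126.0 + 157.01*I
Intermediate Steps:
D(K) = 1 (D(K) = -6 + 7 = 1)
A(w, T) = w - 148*T (A(w, T) = 1*w - 148*T = w - 148*T)
A(62, -68) + √(-5395 - 19257) = (62 - 148*(-68)) + √(-5395 - 19257) = (62 + 10064) + √(-24652) = 10126 + 2*I*√6163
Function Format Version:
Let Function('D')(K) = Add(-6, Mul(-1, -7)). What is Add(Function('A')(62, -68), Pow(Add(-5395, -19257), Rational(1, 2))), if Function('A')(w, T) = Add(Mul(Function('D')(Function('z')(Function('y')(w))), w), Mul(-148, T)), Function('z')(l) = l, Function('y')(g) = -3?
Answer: Add(10126, Mul(2, I, Pow(6163, Rational(1, 2)))) ≈ Add(10126., Mul(157.01, I))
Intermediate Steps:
Function('D')(K) = 1 (Function('D')(K) = Add(-6, 7) = 1)
Function('A')(w, T) = Add(w, Mul(-148, T)) (Function('A')(w, T) = Add(Mul(1, w), Mul(-148, T)) = Add(w, Mul(-148, T)))
Add(Function('A')(62, -68), Pow(Add(-5395, -19257), Rational(1, 2))) = Add(Add(62, Mul(-148, -68)), Pow(Add(-5395, -19257), Rational(1, 2))) = Add(Add(62, 10064), Pow(-24652, Rational(1, 2))) = Add(10126, Mul(2, I, Pow(6163, Rational(1, 2))))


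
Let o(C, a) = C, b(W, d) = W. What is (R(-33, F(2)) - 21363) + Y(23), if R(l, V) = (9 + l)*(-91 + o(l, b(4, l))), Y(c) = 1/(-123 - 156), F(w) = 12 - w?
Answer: -5129974/279 ≈ -18387.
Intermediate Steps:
Y(c) = -1/279 (Y(c) = 1/(-279) = -1/279)
R(l, V) = (-91 + l)*(9 + l) (R(l, V) = (9 + l)*(-91 + l) = (-91 + l)*(9 + l))
(R(-33, F(2)) - 21363) + Y(23) = ((-819 + (-33)² - 82*(-33)) - 21363) - 1/279 = ((-819 + 1089 + 2706) - 21363) - 1/279 = (2976 - 21363) - 1/279 = -18387 - 1/279 = -5129974/279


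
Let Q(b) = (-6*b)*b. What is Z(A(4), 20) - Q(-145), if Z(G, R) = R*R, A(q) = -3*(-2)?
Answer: 126550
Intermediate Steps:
Q(b) = -6*b²
A(q) = 6
Z(G, R) = R²
Z(A(4), 20) - Q(-145) = 20² - (-6)*(-145)² = 400 - (-6)*21025 = 400 - 1*(-126150) = 400 + 126150 = 126550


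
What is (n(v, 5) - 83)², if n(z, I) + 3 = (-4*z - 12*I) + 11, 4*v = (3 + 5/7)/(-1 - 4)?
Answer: 22080601/1225 ≈ 18025.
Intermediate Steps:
v = -13/70 (v = ((3 + 5/7)/(-1 - 4))/4 = ((3 + 5*(⅐))/(-5))/4 = ((3 + 5/7)*(-⅕))/4 = ((26/7)*(-⅕))/4 = (¼)*(-26/35) = -13/70 ≈ -0.18571)
n(z, I) = 8 - 12*I - 4*z (n(z, I) = -3 + ((-4*z - 12*I) + 11) = -3 + ((-12*I - 4*z) + 11) = -3 + (11 - 12*I - 4*z) = 8 - 12*I - 4*z)
(n(v, 5) - 83)² = ((8 - 12*5 - 4*(-13/70)) - 83)² = ((8 - 60 + 26/35) - 83)² = (-1794/35 - 83)² = (-4699/35)² = 22080601/1225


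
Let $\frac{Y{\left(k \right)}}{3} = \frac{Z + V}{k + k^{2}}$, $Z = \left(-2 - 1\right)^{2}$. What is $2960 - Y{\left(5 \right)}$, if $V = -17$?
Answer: $\frac{14804}{5} \approx 2960.8$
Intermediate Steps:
$Z = 9$ ($Z = \left(-3\right)^{2} = 9$)
$Y{\left(k \right)} = - \frac{24}{k + k^{2}}$ ($Y{\left(k \right)} = 3 \frac{9 - 17}{k + k^{2}} = 3 \left(- \frac{8}{k + k^{2}}\right) = - \frac{24}{k + k^{2}}$)
$2960 - Y{\left(5 \right)} = 2960 - - \frac{24}{5 \left(1 + 5\right)} = 2960 - \left(-24\right) \frac{1}{5} \cdot \frac{1}{6} = 2960 - - \frac{4}{5} = 2960 + \frac{4}{5} = \frac{14804}{5}$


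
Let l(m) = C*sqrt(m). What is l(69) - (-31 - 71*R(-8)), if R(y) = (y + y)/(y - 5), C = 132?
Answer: 1539/13 + 132*sqrt(69) ≈ 1214.9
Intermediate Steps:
l(m) = 132*sqrt(m)
R(y) = 2*y/(-5 + y) (R(y) = (2*y)/(-5 + y) = 2*y/(-5 + y))
l(69) - (-31 - 71*R(-8)) = 132*sqrt(69) - (-31 - 142*(-8)/(-5 - 8)) = 132*sqrt(69) - (-31 - 142*(-8)/(-13)) = 132*sqrt(69) - (-31 - 142*(-8)*(-1)/13) = 132*sqrt(69) - (-31 - 71*16/13) = 132*sqrt(69) - (-31 - 1136/13) = 132*sqrt(69) - 1*(-1539/13) = 132*sqrt(69) + 1539/13 = 1539/13 + 132*sqrt(69)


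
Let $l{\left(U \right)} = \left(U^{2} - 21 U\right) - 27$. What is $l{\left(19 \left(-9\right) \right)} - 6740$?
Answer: $26065$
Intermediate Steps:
$l{\left(U \right)} = -27 + U^{2} - 21 U$
$l{\left(19 \left(-9\right) \right)} - 6740 = \left(-27 + \left(19 \left(-9\right)\right)^{2} - 21 \cdot 19 \left(-9\right)\right) - 6740 = \left(-27 + \left(-171\right)^{2} - -3591\right) - 6740 = \left(-27 + 29241 + 3591\right) - 6740 = 32805 - 6740 = 26065$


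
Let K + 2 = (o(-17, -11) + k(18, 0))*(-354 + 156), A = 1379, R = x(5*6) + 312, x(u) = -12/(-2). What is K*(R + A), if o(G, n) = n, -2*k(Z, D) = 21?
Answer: 7220735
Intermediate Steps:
k(Z, D) = -21/2 (k(Z, D) = -½*21 = -21/2)
x(u) = 6 (x(u) = -12*(-½) = 6)
R = 318 (R = 6 + 312 = 318)
K = 4255 (K = -2 + (-11 - 21/2)*(-354 + 156) = -2 - 43/2*(-198) = -2 + 4257 = 4255)
K*(R + A) = 4255*(318 + 1379) = 4255*1697 = 7220735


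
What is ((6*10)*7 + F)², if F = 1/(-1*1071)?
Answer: 202337132761/1147041 ≈ 1.7640e+5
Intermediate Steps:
F = -1/1071 (F = 1/(-1071) = -1/1071 ≈ -0.00093371)
((6*10)*7 + F)² = ((6*10)*7 - 1/1071)² = (60*7 - 1/1071)² = (420 - 1/1071)² = (449819/1071)² = 202337132761/1147041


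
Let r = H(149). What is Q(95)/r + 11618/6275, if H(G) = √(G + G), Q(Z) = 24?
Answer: 11618/6275 + 12*√298/149 ≈ 3.2418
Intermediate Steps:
H(G) = √2*√G (H(G) = √(2*G) = √2*√G)
r = √298 (r = √2*√149 = √298 ≈ 17.263)
Q(95)/r + 11618/6275 = 24/(√298) + 11618/6275 = 24*(√298/298) + 11618*(1/6275) = 12*√298/149 + 11618/6275 = 11618/6275 + 12*√298/149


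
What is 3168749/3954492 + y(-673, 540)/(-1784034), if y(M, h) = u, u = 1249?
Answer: 34865535759/43549062844 ≈ 0.80060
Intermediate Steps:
y(M, h) = 1249
3168749/3954492 + y(-673, 540)/(-1784034) = 3168749/3954492 + 1249/(-1784034) = 3168749*(1/3954492) + 1249*(-1/1784034) = 3168749/3954492 - 1249/1784034 = 34865535759/43549062844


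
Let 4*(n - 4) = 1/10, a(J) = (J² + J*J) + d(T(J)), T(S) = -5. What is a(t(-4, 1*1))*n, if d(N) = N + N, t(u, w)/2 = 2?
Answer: 1771/20 ≈ 88.550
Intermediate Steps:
t(u, w) = 4 (t(u, w) = 2*2 = 4)
d(N) = 2*N
a(J) = -10 + 2*J² (a(J) = (J² + J*J) + 2*(-5) = (J² + J²) - 10 = 2*J² - 10 = -10 + 2*J²)
n = 161/40 (n = 4 + (¼)/10 = 4 + (¼)*(⅒) = 4 + 1/40 = 161/40 ≈ 4.0250)
a(t(-4, 1*1))*n = (-10 + 2*4²)*(161/40) = (-10 + 2*16)*(161/40) = (-10 + 32)*(161/40) = 22*(161/40) = 1771/20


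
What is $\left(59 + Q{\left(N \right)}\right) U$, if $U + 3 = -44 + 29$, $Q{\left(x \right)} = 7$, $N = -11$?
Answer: $-1188$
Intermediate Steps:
$U = -18$ ($U = -3 + \left(-44 + 29\right) = -3 - 15 = -18$)
$\left(59 + Q{\left(N \right)}\right) U = \left(59 + 7\right) \left(-18\right) = 66 \left(-18\right) = -1188$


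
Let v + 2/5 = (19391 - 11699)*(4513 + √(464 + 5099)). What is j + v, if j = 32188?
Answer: 173730918/5 + 7692*√5563 ≈ 3.5320e+7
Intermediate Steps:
v = 173569978/5 + 7692*√5563 (v = -⅖ + (19391 - 11699)*(4513 + √(464 + 5099)) = -⅖ + 7692*(4513 + √5563) = -⅖ + (34713996 + 7692*√5563) = 173569978/5 + 7692*√5563 ≈ 3.5288e+7)
j + v = 32188 + (173569978/5 + 7692*√5563) = 173730918/5 + 7692*√5563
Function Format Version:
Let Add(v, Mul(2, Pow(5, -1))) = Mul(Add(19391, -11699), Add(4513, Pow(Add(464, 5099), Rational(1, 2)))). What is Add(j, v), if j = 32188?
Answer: Add(Rational(173730918, 5), Mul(7692, Pow(5563, Rational(1, 2)))) ≈ 3.5320e+7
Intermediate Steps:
v = Add(Rational(173569978, 5), Mul(7692, Pow(5563, Rational(1, 2)))) (v = Add(Rational(-2, 5), Mul(Add(19391, -11699), Add(4513, Pow(Add(464, 5099), Rational(1, 2))))) = Add(Rational(-2, 5), Mul(7692, Add(4513, Pow(5563, Rational(1, 2))))) = Add(Rational(-2, 5), Add(34713996, Mul(7692, Pow(5563, Rational(1, 2))))) = Add(Rational(173569978, 5), Mul(7692, Pow(5563, Rational(1, 2)))) ≈ 3.5288e+7)
Add(j, v) = Add(32188, Add(Rational(173569978, 5), Mul(7692, Pow(5563, Rational(1, 2))))) = Add(Rational(173730918, 5), Mul(7692, Pow(5563, Rational(1, 2))))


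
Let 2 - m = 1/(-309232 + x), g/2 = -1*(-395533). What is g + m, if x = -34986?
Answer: 272299844825/344218 ≈ 7.9107e+5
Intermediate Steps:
g = 791066 (g = 2*(-1*(-395533)) = 2*395533 = 791066)
m = 688437/344218 (m = 2 - 1/(-309232 - 34986) = 2 - 1/(-344218) = 2 - 1*(-1/344218) = 2 + 1/344218 = 688437/344218 ≈ 2.0000)
g + m = 791066 + 688437/344218 = 272299844825/344218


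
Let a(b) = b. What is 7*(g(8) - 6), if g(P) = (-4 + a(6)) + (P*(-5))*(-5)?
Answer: 1372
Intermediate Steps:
g(P) = 2 + 25*P (g(P) = (-4 + 6) + (P*(-5))*(-5) = 2 - 5*P*(-5) = 2 + 25*P)
7*(g(8) - 6) = 7*((2 + 25*8) - 6) = 7*((2 + 200) - 6) = 7*(202 - 6) = 7*196 = 1372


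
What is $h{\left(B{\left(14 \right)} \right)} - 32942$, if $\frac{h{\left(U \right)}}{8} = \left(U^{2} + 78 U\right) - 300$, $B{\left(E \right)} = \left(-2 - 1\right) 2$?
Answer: $-38798$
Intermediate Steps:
$B{\left(E \right)} = -6$ ($B{\left(E \right)} = \left(-3\right) 2 = -6$)
$h{\left(U \right)} = -2400 + 8 U^{2} + 624 U$ ($h{\left(U \right)} = 8 \left(\left(U^{2} + 78 U\right) - 300\right) = 8 \left(-300 + U^{2} + 78 U\right) = -2400 + 8 U^{2} + 624 U$)
$h{\left(B{\left(14 \right)} \right)} - 32942 = \left(-2400 + 8 \left(-6\right)^{2} + 624 \left(-6\right)\right) - 32942 = \left(-2400 + 8 \cdot 36 - 3744\right) - 32942 = \left(-2400 + 288 - 3744\right) - 32942 = -5856 - 32942 = -38798$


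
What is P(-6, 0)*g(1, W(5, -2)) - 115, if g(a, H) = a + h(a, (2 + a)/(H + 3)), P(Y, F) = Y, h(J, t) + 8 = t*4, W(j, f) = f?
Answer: -145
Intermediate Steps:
h(J, t) = -8 + 4*t (h(J, t) = -8 + t*4 = -8 + 4*t)
g(a, H) = -8 + a + 4*(2 + a)/(3 + H) (g(a, H) = a + (-8 + 4*((2 + a)/(H + 3))) = a + (-8 + 4*((2 + a)/(3 + H))) = a + (-8 + 4*(2 + a)/(3 + H)) = -8 + a + 4*(2 + a)/(3 + H))
P(-6, 0)*g(1, W(5, -2)) - 115 = -6*(8 + 4*1 + (-8 + 1)*(3 - 2))/(3 - 2) - 115 = -6*(8 + 4 - 7*1)/1 - 115 = -6*(8 + 4 - 7) - 115 = -6*5 - 115 = -30 - 115 = -145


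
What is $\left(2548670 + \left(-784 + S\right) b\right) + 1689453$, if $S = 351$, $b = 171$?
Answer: $4164080$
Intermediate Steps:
$\left(2548670 + \left(-784 + S\right) b\right) + 1689453 = \left(2548670 + \left(-784 + 351\right) 171\right) + 1689453 = \left(2548670 - 74043\right) + 1689453 = 2474627 + 1689453 = 4164080$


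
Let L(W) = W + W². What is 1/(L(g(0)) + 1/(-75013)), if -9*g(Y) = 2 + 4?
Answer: -675117/150035 ≈ -4.4997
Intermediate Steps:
g(Y) = -⅔ (g(Y) = -(2 + 4)/9 = -⅑*6 = -⅔)
1/(L(g(0)) + 1/(-75013)) = 1/(-2*(1 - ⅔)/3 + 1/(-75013)) = 1/(-⅔*⅓ - 1/75013) = 1/(-2/9 - 1/75013) = 1/(-150035/675117) = -675117/150035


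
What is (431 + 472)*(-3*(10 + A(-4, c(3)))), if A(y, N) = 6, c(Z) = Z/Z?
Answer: -43344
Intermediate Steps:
c(Z) = 1
(431 + 472)*(-3*(10 + A(-4, c(3)))) = (431 + 472)*(-3*(10 + 6)) = 903*(-3*16) = 903*(-48) = -43344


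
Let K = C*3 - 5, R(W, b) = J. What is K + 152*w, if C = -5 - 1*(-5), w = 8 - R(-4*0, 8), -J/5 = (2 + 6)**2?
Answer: 49851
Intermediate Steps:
J = -320 (J = -5*(2 + 6)**2 = -5*8**2 = -5*64 = -320)
R(W, b) = -320
w = 328 (w = 8 - 1*(-320) = 8 + 320 = 328)
C = 0 (C = -5 + 5 = 0)
K = -5 (K = 0*3 - 5 = 0 - 5 = -5)
K + 152*w = -5 + 152*328 = -5 + 49856 = 49851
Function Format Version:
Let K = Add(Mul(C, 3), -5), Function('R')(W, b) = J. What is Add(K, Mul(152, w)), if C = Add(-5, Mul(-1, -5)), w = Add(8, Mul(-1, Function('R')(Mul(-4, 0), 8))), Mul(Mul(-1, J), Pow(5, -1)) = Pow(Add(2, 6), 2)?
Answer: 49851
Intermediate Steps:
J = -320 (J = Mul(-5, Pow(Add(2, 6), 2)) = Mul(-5, Pow(8, 2)) = Mul(-5, 64) = -320)
Function('R')(W, b) = -320
w = 328 (w = Add(8, Mul(-1, -320)) = Add(8, 320) = 328)
C = 0 (C = Add(-5, 5) = 0)
K = -5 (K = Add(Mul(0, 3), -5) = Add(0, -5) = -5)
Add(K, Mul(152, w)) = Add(-5, Mul(152, 328)) = Add(-5, 49856) = 49851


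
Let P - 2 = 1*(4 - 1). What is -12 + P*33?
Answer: 153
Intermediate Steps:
P = 5 (P = 2 + 1*(4 - 1) = 2 + 1*3 = 2 + 3 = 5)
-12 + P*33 = -12 + 5*33 = -12 + 165 = 153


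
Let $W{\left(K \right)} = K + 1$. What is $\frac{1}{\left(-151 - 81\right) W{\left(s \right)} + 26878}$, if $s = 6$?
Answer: $\frac{1}{25254} \approx 3.9598 \cdot 10^{-5}$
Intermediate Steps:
$W{\left(K \right)} = 1 + K$
$\frac{1}{\left(-151 - 81\right) W{\left(s \right)} + 26878} = \frac{1}{\left(-151 - 81\right) \left(1 + 6\right) + 26878} = \frac{1}{\left(-232\right) 7 + 26878} = \frac{1}{-1624 + 26878} = \frac{1}{25254}$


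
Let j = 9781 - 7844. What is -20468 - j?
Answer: -22405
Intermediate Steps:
j = 1937
-20468 - j = -20468 - 1*1937 = -20468 - 1937 = -22405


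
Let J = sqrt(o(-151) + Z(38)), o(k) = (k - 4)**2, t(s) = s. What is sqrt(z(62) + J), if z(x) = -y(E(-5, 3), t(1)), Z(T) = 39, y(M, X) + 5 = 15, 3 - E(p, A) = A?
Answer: sqrt(-10 + 16*sqrt(94)) ≈ 12.047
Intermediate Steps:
E(p, A) = 3 - A
o(k) = (-4 + k)**2
y(M, X) = 10 (y(M, X) = -5 + 15 = 10)
z(x) = -10 (z(x) = -1*10 = -10)
J = 16*sqrt(94) (J = sqrt((-4 - 151)**2 + 39) = sqrt((-155)**2 + 39) = sqrt(24025 + 39) = sqrt(24064) = 16*sqrt(94) ≈ 155.13)
sqrt(z(62) + J) = sqrt(-10 + 16*sqrt(94))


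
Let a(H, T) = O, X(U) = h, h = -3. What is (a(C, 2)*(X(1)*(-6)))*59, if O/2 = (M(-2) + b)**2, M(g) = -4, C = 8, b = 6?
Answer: 8496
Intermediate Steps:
X(U) = -3
O = 8 (O = 2*(-4 + 6)**2 = 2*2**2 = 2*4 = 8)
a(H, T) = 8
(a(C, 2)*(X(1)*(-6)))*59 = (8*(-3*(-6)))*59 = (8*18)*59 = 144*59 = 8496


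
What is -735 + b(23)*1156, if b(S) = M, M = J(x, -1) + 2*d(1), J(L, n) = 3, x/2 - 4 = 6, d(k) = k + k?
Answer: 7357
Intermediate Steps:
d(k) = 2*k
x = 20 (x = 8 + 2*6 = 8 + 12 = 20)
M = 7 (M = 3 + 2*(2*1) = 3 + 2*2 = 3 + 4 = 7)
b(S) = 7
-735 + b(23)*1156 = -735 + 7*1156 = -735 + 8092 = 7357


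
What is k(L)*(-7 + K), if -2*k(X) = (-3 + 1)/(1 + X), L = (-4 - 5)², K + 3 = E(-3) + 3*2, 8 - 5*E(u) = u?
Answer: -9/410 ≈ -0.021951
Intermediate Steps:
E(u) = 8/5 - u/5
K = 26/5 (K = -3 + ((8/5 - ⅕*(-3)) + 3*2) = -3 + ((8/5 + ⅗) + 6) = -3 + (11/5 + 6) = -3 + 41/5 = 26/5 ≈ 5.2000)
L = 81 (L = (-9)² = 81)
k(X) = 1/(1 + X) (k(X) = -(-3 + 1)/(2*(1 + X)) = -(-1)/(1 + X) = 1/(1 + X))
k(L)*(-7 + K) = (-7 + 26/5)/(1 + 81) = -9/5/82 = (1/82)*(-9/5) = -9/410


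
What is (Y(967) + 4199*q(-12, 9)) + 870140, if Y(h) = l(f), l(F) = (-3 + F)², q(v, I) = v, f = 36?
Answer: 820841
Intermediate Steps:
Y(h) = 1089 (Y(h) = (-3 + 36)² = 33² = 1089)
(Y(967) + 4199*q(-12, 9)) + 870140 = (1089 + 4199*(-12)) + 870140 = (1089 - 50388) + 870140 = -49299 + 870140 = 820841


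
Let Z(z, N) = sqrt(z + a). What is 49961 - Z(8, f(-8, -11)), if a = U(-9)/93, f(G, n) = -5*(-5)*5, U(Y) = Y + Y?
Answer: 49961 - 11*sqrt(62)/31 ≈ 49958.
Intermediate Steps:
U(Y) = 2*Y
f(G, n) = 125 (f(G, n) = 25*5 = 125)
a = -6/31 (a = (2*(-9))/93 = -18*1/93 = -6/31 ≈ -0.19355)
Z(z, N) = sqrt(-6/31 + z) (Z(z, N) = sqrt(z - 6/31) = sqrt(-6/31 + z))
49961 - Z(8, f(-8, -11)) = 49961 - sqrt(-186 + 961*8)/31 = 49961 - sqrt(-186 + 7688)/31 = 49961 - sqrt(7502)/31 = 49961 - 11*sqrt(62)/31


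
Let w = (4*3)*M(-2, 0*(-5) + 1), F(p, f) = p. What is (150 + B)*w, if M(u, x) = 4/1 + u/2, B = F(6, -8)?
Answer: 5616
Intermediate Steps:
B = 6
M(u, x) = 4 + u/2 (M(u, x) = 4*1 + u*(½) = 4 + u/2)
w = 36 (w = (4*3)*(4 + (½)*(-2)) = 12*(4 - 1) = 12*3 = 36)
(150 + B)*w = (150 + 6)*36 = 156*36 = 5616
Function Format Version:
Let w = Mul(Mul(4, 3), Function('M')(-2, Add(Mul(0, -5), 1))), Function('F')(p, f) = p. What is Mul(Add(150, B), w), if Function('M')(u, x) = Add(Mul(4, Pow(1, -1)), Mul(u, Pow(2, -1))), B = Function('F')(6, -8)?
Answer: 5616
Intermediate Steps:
B = 6
Function('M')(u, x) = Add(4, Mul(Rational(1, 2), u)) (Function('M')(u, x) = Add(Mul(4, 1), Mul(u, Rational(1, 2))) = Add(4, Mul(Rational(1, 2), u)))
w = 36 (w = Mul(Mul(4, 3), Add(4, Mul(Rational(1, 2), -2))) = Mul(12, Add(4, -1)) = Mul(12, 3) = 36)
Mul(Add(150, B), w) = Mul(Add(150, 6), 36) = Mul(156, 36) = 5616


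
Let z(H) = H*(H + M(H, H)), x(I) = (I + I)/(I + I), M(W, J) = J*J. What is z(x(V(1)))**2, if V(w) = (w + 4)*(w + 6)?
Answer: 4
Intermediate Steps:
M(W, J) = J**2
V(w) = (4 + w)*(6 + w)
x(I) = 1 (x(I) = (2*I)/((2*I)) = (2*I)*(1/(2*I)) = 1)
z(H) = H*(H + H**2)
z(x(V(1)))**2 = (1**2*(1 + 1))**2 = (1*2)**2 = 2**2 = 4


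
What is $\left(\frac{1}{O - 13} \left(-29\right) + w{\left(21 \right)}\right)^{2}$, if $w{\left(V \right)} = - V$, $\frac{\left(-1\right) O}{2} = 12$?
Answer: $\frac{559504}{1369} \approx 408.7$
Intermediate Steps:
$O = -24$ ($O = \left(-2\right) 12 = -24$)
$\left(\frac{1}{O - 13} \left(-29\right) + w{\left(21 \right)}\right)^{2} = \left(\frac{1}{-24 - 13} \left(-29\right) - 21\right)^{2} = \left(\frac{1}{-37} \left(-29\right) - 21\right)^{2} = \left(\left(- \frac{1}{37}\right) \left(-29\right) - 21\right)^{2} = \left(\frac{29}{37} - 21\right)^{2} = \left(- \frac{748}{37}\right)^{2} = \frac{559504}{1369}$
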